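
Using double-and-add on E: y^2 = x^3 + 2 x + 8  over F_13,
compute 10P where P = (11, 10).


k = 10 = 1010_2 (binary, LSB first: 0101)
Double-and-add from P = (11, 10):
  bit 0 = 0: acc unchanged = O
  bit 1 = 1: acc = O + (8, 9) = (8, 9)
  bit 2 = 0: acc unchanged = (8, 9)
  bit 3 = 1: acc = (8, 9) + (9, 1) = (8, 4)

10P = (8, 4)


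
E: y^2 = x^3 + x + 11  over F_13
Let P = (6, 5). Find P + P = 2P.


Doubling: s = (3 x1^2 + a) / (2 y1)
s = (3*6^2 + 1) / (2*5) mod 13 = 7
x3 = s^2 - 2 x1 mod 13 = 7^2 - 2*6 = 11
y3 = s (x1 - x3) - y1 mod 13 = 7 * (6 - 11) - 5 = 12

2P = (11, 12)


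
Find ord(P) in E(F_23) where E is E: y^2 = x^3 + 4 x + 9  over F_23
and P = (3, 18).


Compute successive multiples of P until we hit O:
  1P = (3, 18)
  2P = (2, 18)
  3P = (18, 5)
  4P = (5, 19)
  5P = (21, 19)
  6P = (11, 2)
  7P = (13, 2)
  8P = (16, 12)
  ... (continuing to 29P)
  29P = O

ord(P) = 29


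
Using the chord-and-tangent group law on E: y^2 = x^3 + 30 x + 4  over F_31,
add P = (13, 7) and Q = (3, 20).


P != Q, so use the chord formula.
s = (y2 - y1) / (x2 - x1) = (13) / (21) mod 31 = 8
x3 = s^2 - x1 - x2 mod 31 = 8^2 - 13 - 3 = 17
y3 = s (x1 - x3) - y1 mod 31 = 8 * (13 - 17) - 7 = 23

P + Q = (17, 23)


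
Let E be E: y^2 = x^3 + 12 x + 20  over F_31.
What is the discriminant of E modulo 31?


4 a^3 + 27 b^2 = 4*12^3 + 27*20^2 = 6912 + 10800 = 17712
Delta = -16 * (17712) = -283392
Delta mod 31 = 10

Delta = 10 (mod 31)


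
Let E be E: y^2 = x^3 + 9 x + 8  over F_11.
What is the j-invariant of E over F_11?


Delta = -16(4 a^3 + 27 b^2) mod 11 = 1
-1728 * (4 a)^3 = -1728 * (4*9)^3 mod 11 = 6
j = 6 * 1^(-1) mod 11 = 6

j = 6 (mod 11)


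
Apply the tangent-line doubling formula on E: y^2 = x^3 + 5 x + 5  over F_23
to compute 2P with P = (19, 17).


Doubling: s = (3 x1^2 + a) / (2 y1)
s = (3*19^2 + 5) / (2*17) mod 23 = 9
x3 = s^2 - 2 x1 mod 23 = 9^2 - 2*19 = 20
y3 = s (x1 - x3) - y1 mod 23 = 9 * (19 - 20) - 17 = 20

2P = (20, 20)


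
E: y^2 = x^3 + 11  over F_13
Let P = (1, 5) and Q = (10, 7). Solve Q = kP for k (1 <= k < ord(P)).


Enumerate multiples of P until we hit Q = (10, 7):
  1P = (1, 5)
  2P = (12, 6)
  3P = (10, 6)
  4P = (11, 4)
  5P = (4, 7)
  6P = (7, 4)
  7P = (9, 5)
  8P = (3, 8)
  9P = (8, 4)
  10P = (8, 9)
  11P = (3, 5)
  12P = (9, 8)
  13P = (7, 9)
  14P = (4, 6)
  15P = (11, 9)
  16P = (10, 7)
Match found at i = 16.

k = 16


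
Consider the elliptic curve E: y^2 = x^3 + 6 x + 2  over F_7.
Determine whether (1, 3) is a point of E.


Check whether y^2 = x^3 + 6 x + 2 (mod 7) for (x, y) = (1, 3).
LHS: y^2 = 3^2 mod 7 = 2
RHS: x^3 + 6 x + 2 = 1^3 + 6*1 + 2 mod 7 = 2
LHS = RHS

Yes, on the curve


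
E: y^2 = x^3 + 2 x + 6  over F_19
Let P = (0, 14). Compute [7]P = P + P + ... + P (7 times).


k = 7 = 111_2 (binary, LSB first: 111)
Double-and-add from P = (0, 14):
  bit 0 = 1: acc = O + (0, 14) = (0, 14)
  bit 1 = 1: acc = (0, 14) + (16, 12) = (14, 2)
  bit 2 = 1: acc = (14, 2) + (10, 0) = (0, 5)

7P = (0, 5)


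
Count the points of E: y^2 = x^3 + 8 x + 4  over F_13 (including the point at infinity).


For each x in F_13, count y with y^2 = x^3 + 8 x + 4 mod 13:
  x = 0: RHS = 4, y in [2, 11]  -> 2 point(s)
  x = 1: RHS = 0, y in [0]  -> 1 point(s)
  x = 3: RHS = 3, y in [4, 9]  -> 2 point(s)
  x = 4: RHS = 9, y in [3, 10]  -> 2 point(s)
  x = 5: RHS = 0, y in [0]  -> 1 point(s)
  x = 7: RHS = 0, y in [0]  -> 1 point(s)
  x = 9: RHS = 12, y in [5, 8]  -> 2 point(s)
Affine points: 11. Add the point at infinity: total = 12.

#E(F_13) = 12


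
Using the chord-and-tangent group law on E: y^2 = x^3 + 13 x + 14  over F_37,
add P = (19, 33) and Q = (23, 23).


P != Q, so use the chord formula.
s = (y2 - y1) / (x2 - x1) = (27) / (4) mod 37 = 16
x3 = s^2 - x1 - x2 mod 37 = 16^2 - 19 - 23 = 29
y3 = s (x1 - x3) - y1 mod 37 = 16 * (19 - 29) - 33 = 29

P + Q = (29, 29)


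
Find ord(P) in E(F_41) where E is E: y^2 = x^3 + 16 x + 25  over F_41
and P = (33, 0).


Compute successive multiples of P until we hit O:
  1P = (33, 0)
  2P = O

ord(P) = 2


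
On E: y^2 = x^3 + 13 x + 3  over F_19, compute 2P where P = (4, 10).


Doubling: s = (3 x1^2 + a) / (2 y1)
s = (3*4^2 + 13) / (2*10) mod 19 = 4
x3 = s^2 - 2 x1 mod 19 = 4^2 - 2*4 = 8
y3 = s (x1 - x3) - y1 mod 19 = 4 * (4 - 8) - 10 = 12

2P = (8, 12)


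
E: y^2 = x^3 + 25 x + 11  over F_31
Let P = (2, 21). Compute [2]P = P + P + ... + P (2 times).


k = 2 = 10_2 (binary, LSB first: 01)
Double-and-add from P = (2, 21):
  bit 0 = 0: acc unchanged = O
  bit 1 = 1: acc = O + (15, 17) = (15, 17)

2P = (15, 17)


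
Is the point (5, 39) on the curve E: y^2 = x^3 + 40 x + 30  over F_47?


Check whether y^2 = x^3 + 40 x + 30 (mod 47) for (x, y) = (5, 39).
LHS: y^2 = 39^2 mod 47 = 17
RHS: x^3 + 40 x + 30 = 5^3 + 40*5 + 30 mod 47 = 26
LHS != RHS

No, not on the curve


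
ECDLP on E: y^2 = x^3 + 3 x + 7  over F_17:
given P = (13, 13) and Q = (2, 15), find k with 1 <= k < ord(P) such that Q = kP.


Enumerate multiples of P until we hit Q = (2, 15):
  1P = (13, 13)
  2P = (8, 4)
  3P = (4, 10)
  4P = (2, 2)
  5P = (3, 14)
  6P = (9, 7)
  7P = (10, 0)
  8P = (9, 10)
  9P = (3, 3)
  10P = (2, 15)
Match found at i = 10.

k = 10


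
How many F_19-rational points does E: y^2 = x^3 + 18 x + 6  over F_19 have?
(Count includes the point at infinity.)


For each x in F_19, count y with y^2 = x^3 + 18 x + 6 mod 19:
  x = 0: RHS = 6, y in [5, 14]  -> 2 point(s)
  x = 1: RHS = 6, y in [5, 14]  -> 2 point(s)
  x = 3: RHS = 11, y in [7, 12]  -> 2 point(s)
  x = 4: RHS = 9, y in [3, 16]  -> 2 point(s)
  x = 6: RHS = 7, y in [8, 11]  -> 2 point(s)
  x = 7: RHS = 0, y in [0]  -> 1 point(s)
  x = 8: RHS = 16, y in [4, 15]  -> 2 point(s)
  x = 9: RHS = 4, y in [2, 17]  -> 2 point(s)
  x = 13: RHS = 5, y in [9, 10]  -> 2 point(s)
  x = 14: RHS = 0, y in [0]  -> 1 point(s)
  x = 16: RHS = 1, y in [1, 18]  -> 2 point(s)
  x = 17: RHS = 0, y in [0]  -> 1 point(s)
  x = 18: RHS = 6, y in [5, 14]  -> 2 point(s)
Affine points: 23. Add the point at infinity: total = 24.

#E(F_19) = 24


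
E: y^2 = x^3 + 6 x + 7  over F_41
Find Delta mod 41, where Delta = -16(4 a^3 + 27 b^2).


4 a^3 + 27 b^2 = 4*6^3 + 27*7^2 = 864 + 1323 = 2187
Delta = -16 * (2187) = -34992
Delta mod 41 = 22

Delta = 22 (mod 41)


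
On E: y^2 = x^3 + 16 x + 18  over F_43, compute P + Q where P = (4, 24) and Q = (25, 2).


P != Q, so use the chord formula.
s = (y2 - y1) / (x2 - x1) = (21) / (21) mod 43 = 1
x3 = s^2 - x1 - x2 mod 43 = 1^2 - 4 - 25 = 15
y3 = s (x1 - x3) - y1 mod 43 = 1 * (4 - 15) - 24 = 8

P + Q = (15, 8)


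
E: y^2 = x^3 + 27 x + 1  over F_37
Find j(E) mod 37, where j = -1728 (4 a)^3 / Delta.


Delta = -16(4 a^3 + 27 b^2) mod 37 = 2
-1728 * (4 a)^3 = -1728 * (4*27)^3 mod 37 = 36
j = 36 * 2^(-1) mod 37 = 18

j = 18 (mod 37)


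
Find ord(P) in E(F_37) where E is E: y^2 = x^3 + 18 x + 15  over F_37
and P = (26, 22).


Compute successive multiples of P until we hit O:
  1P = (26, 22)
  2P = (29, 5)
  3P = (10, 23)
  4P = (13, 35)
  5P = (36, 25)
  6P = (28, 7)
  7P = (30, 8)
  8P = (21, 16)
  ... (continuing to 39P)
  39P = O

ord(P) = 39


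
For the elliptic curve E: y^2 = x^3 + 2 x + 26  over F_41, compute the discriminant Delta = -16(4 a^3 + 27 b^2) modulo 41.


4 a^3 + 27 b^2 = 4*2^3 + 27*26^2 = 32 + 18252 = 18284
Delta = -16 * (18284) = -292544
Delta mod 41 = 32

Delta = 32 (mod 41)


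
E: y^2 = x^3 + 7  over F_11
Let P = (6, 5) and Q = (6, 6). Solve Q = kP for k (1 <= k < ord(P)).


Enumerate multiples of P until we hit Q = (6, 6):
  1P = (6, 5)
  2P = (3, 1)
  3P = (5, 0)
  4P = (3, 10)
  5P = (6, 6)
Match found at i = 5.

k = 5


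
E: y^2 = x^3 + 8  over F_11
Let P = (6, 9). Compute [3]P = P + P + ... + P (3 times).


k = 3 = 11_2 (binary, LSB first: 11)
Double-and-add from P = (6, 9):
  bit 0 = 1: acc = O + (6, 9) = (6, 9)
  bit 1 = 1: acc = (6, 9) + (2, 4) = (8, 5)

3P = (8, 5)


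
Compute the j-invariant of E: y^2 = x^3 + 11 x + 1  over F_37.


Delta = -16(4 a^3 + 27 b^2) mod 37 = 2
-1728 * (4 a)^3 = -1728 * (4*11)^3 mod 37 = 36
j = 36 * 2^(-1) mod 37 = 18

j = 18 (mod 37)


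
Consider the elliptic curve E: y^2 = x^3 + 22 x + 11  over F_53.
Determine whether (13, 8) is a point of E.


Check whether y^2 = x^3 + 22 x + 11 (mod 53) for (x, y) = (13, 8).
LHS: y^2 = 8^2 mod 53 = 11
RHS: x^3 + 22 x + 11 = 13^3 + 22*13 + 11 mod 53 = 3
LHS != RHS

No, not on the curve


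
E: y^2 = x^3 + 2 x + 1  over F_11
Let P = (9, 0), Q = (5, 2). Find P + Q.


P != Q, so use the chord formula.
s = (y2 - y1) / (x2 - x1) = (2) / (7) mod 11 = 5
x3 = s^2 - x1 - x2 mod 11 = 5^2 - 9 - 5 = 0
y3 = s (x1 - x3) - y1 mod 11 = 5 * (9 - 0) - 0 = 1

P + Q = (0, 1)


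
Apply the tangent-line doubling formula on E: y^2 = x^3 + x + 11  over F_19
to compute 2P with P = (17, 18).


Doubling: s = (3 x1^2 + a) / (2 y1)
s = (3*17^2 + 1) / (2*18) mod 19 = 3
x3 = s^2 - 2 x1 mod 19 = 3^2 - 2*17 = 13
y3 = s (x1 - x3) - y1 mod 19 = 3 * (17 - 13) - 18 = 13

2P = (13, 13)


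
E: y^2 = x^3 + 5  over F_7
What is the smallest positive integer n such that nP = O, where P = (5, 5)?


Compute successive multiples of P until we hit O:
  1P = (5, 5)
  2P = (6, 5)
  3P = (3, 2)
  4P = (3, 5)
  5P = (6, 2)
  6P = (5, 2)
  7P = O

ord(P) = 7


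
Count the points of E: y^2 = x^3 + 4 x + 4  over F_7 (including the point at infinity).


For each x in F_7, count y with y^2 = x^3 + 4 x + 4 mod 7:
  x = 0: RHS = 4, y in [2, 5]  -> 2 point(s)
  x = 1: RHS = 2, y in [3, 4]  -> 2 point(s)
  x = 3: RHS = 1, y in [1, 6]  -> 2 point(s)
  x = 4: RHS = 0, y in [0]  -> 1 point(s)
  x = 5: RHS = 2, y in [3, 4]  -> 2 point(s)
Affine points: 9. Add the point at infinity: total = 10.

#E(F_7) = 10


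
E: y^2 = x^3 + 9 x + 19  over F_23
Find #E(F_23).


For each x in F_23, count y with y^2 = x^3 + 9 x + 19 mod 23:
  x = 1: RHS = 6, y in [11, 12]  -> 2 point(s)
  x = 3: RHS = 4, y in [2, 21]  -> 2 point(s)
  x = 4: RHS = 4, y in [2, 21]  -> 2 point(s)
  x = 6: RHS = 13, y in [6, 17]  -> 2 point(s)
  x = 9: RHS = 1, y in [1, 22]  -> 2 point(s)
  x = 11: RHS = 0, y in [0]  -> 1 point(s)
  x = 16: RHS = 4, y in [2, 21]  -> 2 point(s)
  x = 17: RHS = 2, y in [5, 18]  -> 2 point(s)
  x = 21: RHS = 16, y in [4, 19]  -> 2 point(s)
  x = 22: RHS = 9, y in [3, 20]  -> 2 point(s)
Affine points: 19. Add the point at infinity: total = 20.

#E(F_23) = 20


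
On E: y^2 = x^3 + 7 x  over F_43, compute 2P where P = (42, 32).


Doubling: s = (3 x1^2 + a) / (2 y1)
s = (3*42^2 + 7) / (2*32) mod 43 = 23
x3 = s^2 - 2 x1 mod 43 = 23^2 - 2*42 = 15
y3 = s (x1 - x3) - y1 mod 43 = 23 * (42 - 15) - 32 = 30

2P = (15, 30)


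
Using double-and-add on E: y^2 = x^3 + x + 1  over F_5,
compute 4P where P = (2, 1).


k = 4 = 100_2 (binary, LSB first: 001)
Double-and-add from P = (2, 1):
  bit 0 = 0: acc unchanged = O
  bit 1 = 0: acc unchanged = O
  bit 2 = 1: acc = O + (2, 1) = (2, 1)

4P = (2, 1)


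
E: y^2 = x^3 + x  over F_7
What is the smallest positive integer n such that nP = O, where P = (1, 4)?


Compute successive multiples of P until we hit O:
  1P = (1, 4)
  2P = (0, 0)
  3P = (1, 3)
  4P = O

ord(P) = 4


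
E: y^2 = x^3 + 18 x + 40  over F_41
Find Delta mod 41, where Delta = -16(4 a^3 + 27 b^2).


4 a^3 + 27 b^2 = 4*18^3 + 27*40^2 = 23328 + 43200 = 66528
Delta = -16 * (66528) = -1064448
Delta mod 41 = 35

Delta = 35 (mod 41)


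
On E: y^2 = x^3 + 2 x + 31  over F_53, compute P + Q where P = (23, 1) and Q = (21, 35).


P != Q, so use the chord formula.
s = (y2 - y1) / (x2 - x1) = (34) / (51) mod 53 = 36
x3 = s^2 - x1 - x2 mod 53 = 36^2 - 23 - 21 = 33
y3 = s (x1 - x3) - y1 mod 53 = 36 * (23 - 33) - 1 = 10

P + Q = (33, 10)


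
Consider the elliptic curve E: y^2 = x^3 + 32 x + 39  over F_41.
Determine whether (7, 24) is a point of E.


Check whether y^2 = x^3 + 32 x + 39 (mod 41) for (x, y) = (7, 24).
LHS: y^2 = 24^2 mod 41 = 2
RHS: x^3 + 32 x + 39 = 7^3 + 32*7 + 39 mod 41 = 32
LHS != RHS

No, not on the curve


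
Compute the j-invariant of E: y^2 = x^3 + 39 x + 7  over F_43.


Delta = -16(4 a^3 + 27 b^2) mod 43 = 42
-1728 * (4 a)^3 = -1728 * (4*39)^3 mod 43 = 2
j = 2 * 42^(-1) mod 43 = 41

j = 41 (mod 43)


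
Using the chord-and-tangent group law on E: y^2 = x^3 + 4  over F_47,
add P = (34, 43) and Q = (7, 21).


P != Q, so use the chord formula.
s = (y2 - y1) / (x2 - x1) = (25) / (20) mod 47 = 13
x3 = s^2 - x1 - x2 mod 47 = 13^2 - 34 - 7 = 34
y3 = s (x1 - x3) - y1 mod 47 = 13 * (34 - 34) - 43 = 4

P + Q = (34, 4)


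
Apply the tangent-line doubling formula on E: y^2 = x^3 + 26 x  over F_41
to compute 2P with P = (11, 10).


Doubling: s = (3 x1^2 + a) / (2 y1)
s = (3*11^2 + 26) / (2*10) mod 41 = 1
x3 = s^2 - 2 x1 mod 41 = 1^2 - 2*11 = 20
y3 = s (x1 - x3) - y1 mod 41 = 1 * (11 - 20) - 10 = 22

2P = (20, 22)


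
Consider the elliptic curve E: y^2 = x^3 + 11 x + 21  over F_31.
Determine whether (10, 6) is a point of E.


Check whether y^2 = x^3 + 11 x + 21 (mod 31) for (x, y) = (10, 6).
LHS: y^2 = 6^2 mod 31 = 5
RHS: x^3 + 11 x + 21 = 10^3 + 11*10 + 21 mod 31 = 15
LHS != RHS

No, not on the curve


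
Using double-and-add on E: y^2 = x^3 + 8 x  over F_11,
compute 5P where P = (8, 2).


k = 5 = 101_2 (binary, LSB first: 101)
Double-and-add from P = (8, 2):
  bit 0 = 1: acc = O + (8, 2) = (8, 2)
  bit 1 = 0: acc unchanged = (8, 2)
  bit 2 = 1: acc = (8, 2) + (9, 8) = (8, 9)

5P = (8, 9)


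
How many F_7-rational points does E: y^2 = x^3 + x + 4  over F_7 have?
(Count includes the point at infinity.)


For each x in F_7, count y with y^2 = x^3 + 1 x + 4 mod 7:
  x = 0: RHS = 4, y in [2, 5]  -> 2 point(s)
  x = 2: RHS = 0, y in [0]  -> 1 point(s)
  x = 4: RHS = 2, y in [3, 4]  -> 2 point(s)
  x = 5: RHS = 1, y in [1, 6]  -> 2 point(s)
  x = 6: RHS = 2, y in [3, 4]  -> 2 point(s)
Affine points: 9. Add the point at infinity: total = 10.

#E(F_7) = 10


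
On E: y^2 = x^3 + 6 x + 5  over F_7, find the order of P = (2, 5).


Compute successive multiples of P until we hit O:
  1P = (2, 5)
  2P = (4, 4)
  3P = (3, 6)
  4P = (3, 1)
  5P = (4, 3)
  6P = (2, 2)
  7P = O

ord(P) = 7


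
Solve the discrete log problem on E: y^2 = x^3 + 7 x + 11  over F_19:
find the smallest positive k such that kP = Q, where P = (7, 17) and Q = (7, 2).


Enumerate multiples of P until we hit Q = (7, 2):
  1P = (7, 17)
  2P = (10, 13)
  3P = (8, 16)
  4P = (5, 0)
  5P = (8, 3)
  6P = (10, 6)
  7P = (7, 2)
Match found at i = 7.

k = 7


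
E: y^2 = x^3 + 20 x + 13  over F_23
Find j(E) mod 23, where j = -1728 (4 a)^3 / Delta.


Delta = -16(4 a^3 + 27 b^2) mod 23 = 20
-1728 * (4 a)^3 = -1728 * (4*20)^3 mod 23 = 9
j = 9 * 20^(-1) mod 23 = 20

j = 20 (mod 23)


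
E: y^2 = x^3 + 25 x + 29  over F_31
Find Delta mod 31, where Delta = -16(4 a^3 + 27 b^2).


4 a^3 + 27 b^2 = 4*25^3 + 27*29^2 = 62500 + 22707 = 85207
Delta = -16 * (85207) = -1363312
Delta mod 31 = 6

Delta = 6 (mod 31)


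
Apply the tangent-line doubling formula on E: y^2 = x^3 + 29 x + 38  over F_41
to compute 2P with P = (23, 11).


Doubling: s = (3 x1^2 + a) / (2 y1)
s = (3*23^2 + 29) / (2*11) mod 41 = 25
x3 = s^2 - 2 x1 mod 41 = 25^2 - 2*23 = 5
y3 = s (x1 - x3) - y1 mod 41 = 25 * (23 - 5) - 11 = 29

2P = (5, 29)


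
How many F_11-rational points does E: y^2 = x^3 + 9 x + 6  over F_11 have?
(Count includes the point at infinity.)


For each x in F_11, count y with y^2 = x^3 + 9 x + 6 mod 11:
  x = 1: RHS = 5, y in [4, 7]  -> 2 point(s)
  x = 3: RHS = 5, y in [4, 7]  -> 2 point(s)
  x = 5: RHS = 0, y in [0]  -> 1 point(s)
  x = 6: RHS = 1, y in [1, 10]  -> 2 point(s)
  x = 7: RHS = 5, y in [4, 7]  -> 2 point(s)
Affine points: 9. Add the point at infinity: total = 10.

#E(F_11) = 10


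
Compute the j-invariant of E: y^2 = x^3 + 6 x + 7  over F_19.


Delta = -16(4 a^3 + 27 b^2) mod 19 = 6
-1728 * (4 a)^3 = -1728 * (4*6)^3 mod 19 = 11
j = 11 * 6^(-1) mod 19 = 5

j = 5 (mod 19)


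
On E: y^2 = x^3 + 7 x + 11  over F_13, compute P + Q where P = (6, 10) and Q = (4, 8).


P != Q, so use the chord formula.
s = (y2 - y1) / (x2 - x1) = (11) / (11) mod 13 = 1
x3 = s^2 - x1 - x2 mod 13 = 1^2 - 6 - 4 = 4
y3 = s (x1 - x3) - y1 mod 13 = 1 * (6 - 4) - 10 = 5

P + Q = (4, 5)


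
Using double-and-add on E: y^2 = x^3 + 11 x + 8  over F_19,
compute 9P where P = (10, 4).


k = 9 = 1001_2 (binary, LSB first: 1001)
Double-and-add from P = (10, 4):
  bit 0 = 1: acc = O + (10, 4) = (10, 4)
  bit 1 = 0: acc unchanged = (10, 4)
  bit 2 = 0: acc unchanged = (10, 4)
  bit 3 = 1: acc = (10, 4) + (13, 12) = (1, 1)

9P = (1, 1)


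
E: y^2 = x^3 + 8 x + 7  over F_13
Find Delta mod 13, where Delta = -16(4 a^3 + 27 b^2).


4 a^3 + 27 b^2 = 4*8^3 + 27*7^2 = 2048 + 1323 = 3371
Delta = -16 * (3371) = -53936
Delta mod 13 = 1

Delta = 1 (mod 13)


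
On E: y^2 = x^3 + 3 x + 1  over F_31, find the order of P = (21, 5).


Compute successive multiples of P until we hit O:
  1P = (21, 5)
  2P = (27, 24)
  3P = (18, 20)
  4P = (17, 6)
  5P = (26, 4)
  6P = (20, 1)
  7P = (6, 24)
  8P = (22, 19)
  ... (continuing to 39P)
  39P = O

ord(P) = 39


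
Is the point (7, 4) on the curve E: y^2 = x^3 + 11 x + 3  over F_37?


Check whether y^2 = x^3 + 11 x + 3 (mod 37) for (x, y) = (7, 4).
LHS: y^2 = 4^2 mod 37 = 16
RHS: x^3 + 11 x + 3 = 7^3 + 11*7 + 3 mod 37 = 16
LHS = RHS

Yes, on the curve


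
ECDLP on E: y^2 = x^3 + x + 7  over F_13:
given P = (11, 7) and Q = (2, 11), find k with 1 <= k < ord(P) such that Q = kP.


Enumerate multiples of P until we hit Q = (2, 11):
  1P = (11, 7)
  2P = (4, 6)
  3P = (2, 11)
Match found at i = 3.

k = 3


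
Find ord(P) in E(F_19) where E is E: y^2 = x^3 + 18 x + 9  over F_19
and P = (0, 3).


Compute successive multiples of P until we hit O:
  1P = (0, 3)
  2P = (9, 8)
  3P = (15, 14)
  4P = (8, 0)
  5P = (15, 5)
  6P = (9, 11)
  7P = (0, 16)
  8P = O

ord(P) = 8


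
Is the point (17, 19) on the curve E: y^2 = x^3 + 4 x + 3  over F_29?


Check whether y^2 = x^3 + 4 x + 3 (mod 29) for (x, y) = (17, 19).
LHS: y^2 = 19^2 mod 29 = 13
RHS: x^3 + 4 x + 3 = 17^3 + 4*17 + 3 mod 29 = 25
LHS != RHS

No, not on the curve


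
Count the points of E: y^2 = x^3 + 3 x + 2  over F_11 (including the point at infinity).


For each x in F_11, count y with y^2 = x^3 + 3 x + 2 mod 11:
  x = 2: RHS = 5, y in [4, 7]  -> 2 point(s)
  x = 3: RHS = 5, y in [4, 7]  -> 2 point(s)
  x = 4: RHS = 1, y in [1, 10]  -> 2 point(s)
  x = 6: RHS = 5, y in [4, 7]  -> 2 point(s)
  x = 7: RHS = 3, y in [5, 6]  -> 2 point(s)
  x = 10: RHS = 9, y in [3, 8]  -> 2 point(s)
Affine points: 12. Add the point at infinity: total = 13.

#E(F_11) = 13


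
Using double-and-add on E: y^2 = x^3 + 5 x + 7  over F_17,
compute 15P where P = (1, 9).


k = 15 = 1111_2 (binary, LSB first: 1111)
Double-and-add from P = (1, 9):
  bit 0 = 1: acc = O + (1, 9) = (1, 9)
  bit 1 = 1: acc = (1, 9) + (11, 13) = (14, 13)
  bit 2 = 1: acc = (14, 13) + (3, 10) = (13, 12)
  bit 3 = 1: acc = (13, 12) + (2, 12) = (2, 5)

15P = (2, 5)


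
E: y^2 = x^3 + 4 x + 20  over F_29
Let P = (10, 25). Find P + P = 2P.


Doubling: s = (3 x1^2 + a) / (2 y1)
s = (3*10^2 + 4) / (2*25) mod 29 = 20
x3 = s^2 - 2 x1 mod 29 = 20^2 - 2*10 = 3
y3 = s (x1 - x3) - y1 mod 29 = 20 * (10 - 3) - 25 = 28

2P = (3, 28)


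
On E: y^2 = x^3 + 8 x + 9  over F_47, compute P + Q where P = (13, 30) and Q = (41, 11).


P != Q, so use the chord formula.
s = (y2 - y1) / (x2 - x1) = (28) / (28) mod 47 = 1
x3 = s^2 - x1 - x2 mod 47 = 1^2 - 13 - 41 = 41
y3 = s (x1 - x3) - y1 mod 47 = 1 * (13 - 41) - 30 = 36

P + Q = (41, 36)


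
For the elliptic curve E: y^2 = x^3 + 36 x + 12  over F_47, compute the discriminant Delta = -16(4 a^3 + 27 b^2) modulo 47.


4 a^3 + 27 b^2 = 4*36^3 + 27*12^2 = 186624 + 3888 = 190512
Delta = -16 * (190512) = -3048192
Delta mod 47 = 40

Delta = 40 (mod 47)


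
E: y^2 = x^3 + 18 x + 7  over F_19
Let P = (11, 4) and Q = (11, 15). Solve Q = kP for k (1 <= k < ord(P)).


Enumerate multiples of P until we hit Q = (11, 15):
  1P = (11, 4)
  2P = (8, 13)
  3P = (9, 9)
  4P = (10, 3)
  5P = (18, 8)
  6P = (7, 1)
  7P = (17, 1)
  8P = (15, 17)
  9P = (0, 8)
  10P = (13, 14)
  11P = (1, 8)
  12P = (14, 1)
  13P = (14, 18)
  14P = (1, 11)
  15P = (13, 5)
  16P = (0, 11)
  17P = (15, 2)
  18P = (17, 18)
  19P = (7, 18)
  20P = (18, 11)
  21P = (10, 16)
  22P = (9, 10)
  23P = (8, 6)
  24P = (11, 15)
Match found at i = 24.

k = 24


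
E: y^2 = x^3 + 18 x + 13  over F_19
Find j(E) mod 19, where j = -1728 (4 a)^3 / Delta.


Delta = -16(4 a^3 + 27 b^2) mod 19 = 16
-1728 * (4 a)^3 = -1728 * (4*18)^3 mod 19 = 12
j = 12 * 16^(-1) mod 19 = 15

j = 15 (mod 19)


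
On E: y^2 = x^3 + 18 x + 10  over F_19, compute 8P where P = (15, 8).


k = 8 = 1000_2 (binary, LSB first: 0001)
Double-and-add from P = (15, 8):
  bit 0 = 0: acc unchanged = O
  bit 1 = 0: acc unchanged = O
  bit 2 = 0: acc unchanged = O
  bit 3 = 1: acc = O + (8, 18) = (8, 18)

8P = (8, 18)


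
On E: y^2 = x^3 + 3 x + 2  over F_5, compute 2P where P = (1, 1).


Doubling: s = (3 x1^2 + a) / (2 y1)
s = (3*1^2 + 3) / (2*1) mod 5 = 3
x3 = s^2 - 2 x1 mod 5 = 3^2 - 2*1 = 2
y3 = s (x1 - x3) - y1 mod 5 = 3 * (1 - 2) - 1 = 1

2P = (2, 1)


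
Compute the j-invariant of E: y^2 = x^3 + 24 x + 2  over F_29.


Delta = -16(4 a^3 + 27 b^2) mod 29 = 8
-1728 * (4 a)^3 = -1728 * (4*24)^3 mod 29 = 19
j = 19 * 8^(-1) mod 29 = 6

j = 6 (mod 29)


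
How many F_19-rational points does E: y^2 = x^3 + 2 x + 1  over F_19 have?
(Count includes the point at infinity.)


For each x in F_19, count y with y^2 = x^3 + 2 x + 1 mod 19:
  x = 0: RHS = 1, y in [1, 18]  -> 2 point(s)
  x = 1: RHS = 4, y in [2, 17]  -> 2 point(s)
  x = 4: RHS = 16, y in [4, 15]  -> 2 point(s)
  x = 6: RHS = 1, y in [1, 18]  -> 2 point(s)
  x = 7: RHS = 16, y in [4, 15]  -> 2 point(s)
  x = 8: RHS = 16, y in [4, 15]  -> 2 point(s)
  x = 9: RHS = 7, y in [8, 11]  -> 2 point(s)
  x = 11: RHS = 5, y in [9, 10]  -> 2 point(s)
  x = 12: RHS = 5, y in [9, 10]  -> 2 point(s)
  x = 13: RHS = 1, y in [1, 18]  -> 2 point(s)
  x = 15: RHS = 5, y in [9, 10]  -> 2 point(s)
  x = 16: RHS = 6, y in [5, 14]  -> 2 point(s)
  x = 18: RHS = 17, y in [6, 13]  -> 2 point(s)
Affine points: 26. Add the point at infinity: total = 27.

#E(F_19) = 27


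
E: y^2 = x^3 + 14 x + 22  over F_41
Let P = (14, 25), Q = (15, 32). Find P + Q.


P != Q, so use the chord formula.
s = (y2 - y1) / (x2 - x1) = (7) / (1) mod 41 = 7
x3 = s^2 - x1 - x2 mod 41 = 7^2 - 14 - 15 = 20
y3 = s (x1 - x3) - y1 mod 41 = 7 * (14 - 20) - 25 = 15

P + Q = (20, 15)


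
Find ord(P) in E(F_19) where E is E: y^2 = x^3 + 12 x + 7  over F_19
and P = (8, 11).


Compute successive multiples of P until we hit O:
  1P = (8, 11)
  2P = (10, 5)
  3P = (10, 14)
  4P = (8, 8)
  5P = O

ord(P) = 5


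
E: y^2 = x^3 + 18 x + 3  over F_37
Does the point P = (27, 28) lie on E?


Check whether y^2 = x^3 + 18 x + 3 (mod 37) for (x, y) = (27, 28).
LHS: y^2 = 28^2 mod 37 = 7
RHS: x^3 + 18 x + 3 = 27^3 + 18*27 + 3 mod 37 = 7
LHS = RHS

Yes, on the curve


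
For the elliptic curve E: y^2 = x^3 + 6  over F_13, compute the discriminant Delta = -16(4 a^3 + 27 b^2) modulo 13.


4 a^3 + 27 b^2 = 4*0^3 + 27*6^2 = 0 + 972 = 972
Delta = -16 * (972) = -15552
Delta mod 13 = 9

Delta = 9 (mod 13)


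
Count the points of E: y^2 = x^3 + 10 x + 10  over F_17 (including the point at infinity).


For each x in F_17, count y with y^2 = x^3 + 10 x + 10 mod 17:
  x = 1: RHS = 4, y in [2, 15]  -> 2 point(s)
  x = 2: RHS = 4, y in [2, 15]  -> 2 point(s)
  x = 3: RHS = 16, y in [4, 13]  -> 2 point(s)
  x = 5: RHS = 15, y in [7, 10]  -> 2 point(s)
  x = 7: RHS = 15, y in [7, 10]  -> 2 point(s)
  x = 9: RHS = 13, y in [8, 9]  -> 2 point(s)
  x = 13: RHS = 8, y in [5, 12]  -> 2 point(s)
  x = 14: RHS = 4, y in [2, 15]  -> 2 point(s)
  x = 15: RHS = 16, y in [4, 13]  -> 2 point(s)
  x = 16: RHS = 16, y in [4, 13]  -> 2 point(s)
Affine points: 20. Add the point at infinity: total = 21.

#E(F_17) = 21


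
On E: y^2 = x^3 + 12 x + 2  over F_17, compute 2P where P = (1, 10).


Doubling: s = (3 x1^2 + a) / (2 y1)
s = (3*1^2 + 12) / (2*10) mod 17 = 5
x3 = s^2 - 2 x1 mod 17 = 5^2 - 2*1 = 6
y3 = s (x1 - x3) - y1 mod 17 = 5 * (1 - 6) - 10 = 16

2P = (6, 16)


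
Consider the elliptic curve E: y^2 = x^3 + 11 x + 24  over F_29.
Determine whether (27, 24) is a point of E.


Check whether y^2 = x^3 + 11 x + 24 (mod 29) for (x, y) = (27, 24).
LHS: y^2 = 24^2 mod 29 = 25
RHS: x^3 + 11 x + 24 = 27^3 + 11*27 + 24 mod 29 = 23
LHS != RHS

No, not on the curve


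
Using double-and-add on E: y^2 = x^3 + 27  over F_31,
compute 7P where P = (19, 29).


k = 7 = 111_2 (binary, LSB first: 111)
Double-and-add from P = (19, 29):
  bit 0 = 1: acc = O + (19, 29) = (19, 29)
  bit 1 = 1: acc = (19, 29) + (1, 11) = (12, 9)
  bit 2 = 1: acc = (12, 9) + (5, 11) = (28, 0)

7P = (28, 0)


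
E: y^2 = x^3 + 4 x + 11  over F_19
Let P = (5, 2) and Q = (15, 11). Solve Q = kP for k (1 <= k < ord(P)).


Enumerate multiples of P until we hit Q = (15, 11):
  1P = (5, 2)
  2P = (6, 2)
  3P = (8, 17)
  4P = (12, 1)
  5P = (9, 4)
  6P = (10, 5)
  7P = (15, 11)
Match found at i = 7.

k = 7


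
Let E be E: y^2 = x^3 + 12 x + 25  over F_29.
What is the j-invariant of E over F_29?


Delta = -16(4 a^3 + 27 b^2) mod 29 = 4
-1728 * (4 a)^3 = -1728 * (4*12)^3 mod 29 = 6
j = 6 * 4^(-1) mod 29 = 16

j = 16 (mod 29)


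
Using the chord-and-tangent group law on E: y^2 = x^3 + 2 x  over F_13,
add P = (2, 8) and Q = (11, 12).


P != Q, so use the chord formula.
s = (y2 - y1) / (x2 - x1) = (4) / (9) mod 13 = 12
x3 = s^2 - x1 - x2 mod 13 = 12^2 - 2 - 11 = 1
y3 = s (x1 - x3) - y1 mod 13 = 12 * (2 - 1) - 8 = 4

P + Q = (1, 4)


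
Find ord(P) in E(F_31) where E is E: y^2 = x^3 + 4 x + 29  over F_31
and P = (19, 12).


Compute successive multiples of P until we hit O:
  1P = (19, 12)
  2P = (7, 20)
  3P = (2, 18)
  4P = (26, 16)
  5P = (11, 28)
  6P = (5, 22)
  7P = (17, 22)
  8P = (20, 24)
  ... (continuing to 29P)
  29P = O

ord(P) = 29


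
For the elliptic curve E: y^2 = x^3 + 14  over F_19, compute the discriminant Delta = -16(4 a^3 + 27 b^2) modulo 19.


4 a^3 + 27 b^2 = 4*0^3 + 27*14^2 = 0 + 5292 = 5292
Delta = -16 * (5292) = -84672
Delta mod 19 = 11

Delta = 11 (mod 19)


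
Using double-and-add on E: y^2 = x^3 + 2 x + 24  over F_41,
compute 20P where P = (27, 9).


k = 20 = 10100_2 (binary, LSB first: 00101)
Double-and-add from P = (27, 9):
  bit 0 = 0: acc unchanged = O
  bit 1 = 0: acc unchanged = O
  bit 2 = 1: acc = O + (40, 12) = (40, 12)
  bit 3 = 0: acc unchanged = (40, 12)
  bit 4 = 1: acc = (40, 12) + (3, 37) = (14, 7)

20P = (14, 7)


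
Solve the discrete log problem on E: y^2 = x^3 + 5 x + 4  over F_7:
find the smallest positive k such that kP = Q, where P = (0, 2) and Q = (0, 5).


Enumerate multiples of P until we hit Q = (0, 5):
  1P = (0, 2)
  2P = (2, 6)
  3P = (2, 1)
  4P = (0, 5)
Match found at i = 4.

k = 4


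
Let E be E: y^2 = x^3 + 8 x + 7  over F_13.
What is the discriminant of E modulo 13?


4 a^3 + 27 b^2 = 4*8^3 + 27*7^2 = 2048 + 1323 = 3371
Delta = -16 * (3371) = -53936
Delta mod 13 = 1

Delta = 1 (mod 13)


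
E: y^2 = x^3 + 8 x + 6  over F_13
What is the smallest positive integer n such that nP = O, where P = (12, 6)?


Compute successive multiples of P until we hit O:
  1P = (12, 6)
  2P = (6, 6)
  3P = (8, 7)
  4P = (2, 11)
  5P = (9, 12)
  6P = (9, 1)
  7P = (2, 2)
  8P = (8, 6)
  ... (continuing to 11P)
  11P = O

ord(P) = 11


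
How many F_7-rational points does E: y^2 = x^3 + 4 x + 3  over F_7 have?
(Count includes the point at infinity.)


For each x in F_7, count y with y^2 = x^3 + 4 x + 3 mod 7:
  x = 1: RHS = 1, y in [1, 6]  -> 2 point(s)
  x = 3: RHS = 0, y in [0]  -> 1 point(s)
  x = 5: RHS = 1, y in [1, 6]  -> 2 point(s)
Affine points: 5. Add the point at infinity: total = 6.

#E(F_7) = 6


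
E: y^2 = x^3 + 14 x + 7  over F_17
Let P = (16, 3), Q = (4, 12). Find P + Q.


P != Q, so use the chord formula.
s = (y2 - y1) / (x2 - x1) = (9) / (5) mod 17 = 12
x3 = s^2 - x1 - x2 mod 17 = 12^2 - 16 - 4 = 5
y3 = s (x1 - x3) - y1 mod 17 = 12 * (16 - 5) - 3 = 10

P + Q = (5, 10)


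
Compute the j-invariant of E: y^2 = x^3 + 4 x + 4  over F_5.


Delta = -16(4 a^3 + 27 b^2) mod 5 = 2
-1728 * (4 a)^3 = -1728 * (4*4)^3 mod 5 = 2
j = 2 * 2^(-1) mod 5 = 1

j = 1 (mod 5)


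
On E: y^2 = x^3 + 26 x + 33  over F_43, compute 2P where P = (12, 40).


Doubling: s = (3 x1^2 + a) / (2 y1)
s = (3*12^2 + 26) / (2*40) mod 43 = 24
x3 = s^2 - 2 x1 mod 43 = 24^2 - 2*12 = 36
y3 = s (x1 - x3) - y1 mod 43 = 24 * (12 - 36) - 40 = 29

2P = (36, 29)


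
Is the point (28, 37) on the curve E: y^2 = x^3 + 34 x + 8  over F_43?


Check whether y^2 = x^3 + 34 x + 8 (mod 43) for (x, y) = (28, 37).
LHS: y^2 = 37^2 mod 43 = 36
RHS: x^3 + 34 x + 8 = 28^3 + 34*28 + 8 mod 43 = 36
LHS = RHS

Yes, on the curve


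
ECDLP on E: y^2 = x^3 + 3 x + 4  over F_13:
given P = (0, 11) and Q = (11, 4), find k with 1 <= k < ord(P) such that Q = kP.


Enumerate multiples of P until we hit Q = (11, 4):
  1P = (0, 11)
  2P = (3, 1)
  3P = (11, 4)
Match found at i = 3.

k = 3


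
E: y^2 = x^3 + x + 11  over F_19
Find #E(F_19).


For each x in F_19, count y with y^2 = x^3 + 1 x + 11 mod 19:
  x = 0: RHS = 11, y in [7, 12]  -> 2 point(s)
  x = 6: RHS = 5, y in [9, 10]  -> 2 point(s)
  x = 7: RHS = 0, y in [0]  -> 1 point(s)
  x = 11: RHS = 4, y in [2, 17]  -> 2 point(s)
  x = 13: RHS = 17, y in [6, 13]  -> 2 point(s)
  x = 15: RHS = 0, y in [0]  -> 1 point(s)
  x = 16: RHS = 0, y in [0]  -> 1 point(s)
  x = 17: RHS = 1, y in [1, 18]  -> 2 point(s)
  x = 18: RHS = 9, y in [3, 16]  -> 2 point(s)
Affine points: 15. Add the point at infinity: total = 16.

#E(F_19) = 16


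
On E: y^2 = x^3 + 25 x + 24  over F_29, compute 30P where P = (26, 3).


k = 30 = 11110_2 (binary, LSB first: 01111)
Double-and-add from P = (26, 3):
  bit 0 = 0: acc unchanged = O
  bit 1 = 1: acc = O + (7, 7) = (7, 7)
  bit 2 = 1: acc = (7, 7) + (2, 13) = (11, 21)
  bit 3 = 1: acc = (11, 21) + (16, 5) = (25, 18)
  bit 4 = 1: acc = (25, 18) + (27, 13) = (5, 19)

30P = (5, 19)


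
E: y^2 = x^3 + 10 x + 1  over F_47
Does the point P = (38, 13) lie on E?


Check whether y^2 = x^3 + 10 x + 1 (mod 47) for (x, y) = (38, 13).
LHS: y^2 = 13^2 mod 47 = 28
RHS: x^3 + 10 x + 1 = 38^3 + 10*38 + 1 mod 47 = 28
LHS = RHS

Yes, on the curve


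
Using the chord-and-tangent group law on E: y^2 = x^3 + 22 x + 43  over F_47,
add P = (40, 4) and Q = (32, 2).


P != Q, so use the chord formula.
s = (y2 - y1) / (x2 - x1) = (45) / (39) mod 47 = 12
x3 = s^2 - x1 - x2 mod 47 = 12^2 - 40 - 32 = 25
y3 = s (x1 - x3) - y1 mod 47 = 12 * (40 - 25) - 4 = 35

P + Q = (25, 35)


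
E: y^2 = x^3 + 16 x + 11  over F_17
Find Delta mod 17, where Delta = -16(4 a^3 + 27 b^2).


4 a^3 + 27 b^2 = 4*16^3 + 27*11^2 = 16384 + 3267 = 19651
Delta = -16 * (19651) = -314416
Delta mod 17 = 16

Delta = 16 (mod 17)


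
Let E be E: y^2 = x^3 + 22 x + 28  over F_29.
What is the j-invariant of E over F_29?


Delta = -16(4 a^3 + 27 b^2) mod 29 = 2
-1728 * (4 a)^3 = -1728 * (4*22)^3 mod 29 = 12
j = 12 * 2^(-1) mod 29 = 6

j = 6 (mod 29)


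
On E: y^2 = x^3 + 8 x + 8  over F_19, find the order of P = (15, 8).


Compute successive multiples of P until we hit O:
  1P = (15, 8)
  2P = (6, 14)
  3P = (9, 7)
  4P = (4, 16)
  5P = (1, 6)
  6P = (10, 9)
  7P = (10, 10)
  8P = (1, 13)
  ... (continuing to 13P)
  13P = O

ord(P) = 13


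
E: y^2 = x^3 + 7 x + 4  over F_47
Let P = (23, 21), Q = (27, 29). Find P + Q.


P != Q, so use the chord formula.
s = (y2 - y1) / (x2 - x1) = (8) / (4) mod 47 = 2
x3 = s^2 - x1 - x2 mod 47 = 2^2 - 23 - 27 = 1
y3 = s (x1 - x3) - y1 mod 47 = 2 * (23 - 1) - 21 = 23

P + Q = (1, 23)


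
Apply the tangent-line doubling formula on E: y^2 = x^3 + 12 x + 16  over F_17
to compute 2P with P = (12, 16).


Doubling: s = (3 x1^2 + a) / (2 y1)
s = (3*12^2 + 12) / (2*16) mod 17 = 16
x3 = s^2 - 2 x1 mod 17 = 16^2 - 2*12 = 11
y3 = s (x1 - x3) - y1 mod 17 = 16 * (12 - 11) - 16 = 0

2P = (11, 0)


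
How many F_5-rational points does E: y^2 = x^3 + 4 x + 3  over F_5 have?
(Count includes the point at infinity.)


For each x in F_5, count y with y^2 = x^3 + 4 x + 3 mod 5:
  x = 2: RHS = 4, y in [2, 3]  -> 2 point(s)
Affine points: 2. Add the point at infinity: total = 3.

#E(F_5) = 3


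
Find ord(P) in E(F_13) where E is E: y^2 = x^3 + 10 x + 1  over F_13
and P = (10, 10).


Compute successive multiples of P until we hit O:
  1P = (10, 10)
  2P = (9, 12)
  3P = (11, 5)
  4P = (4, 12)
  5P = (2, 9)
  6P = (0, 1)
  7P = (12, 9)
  8P = (1, 5)
  ... (continuing to 19P)
  19P = O

ord(P) = 19


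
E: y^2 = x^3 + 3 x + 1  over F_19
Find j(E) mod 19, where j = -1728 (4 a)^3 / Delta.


Delta = -16(4 a^3 + 27 b^2) mod 19 = 6
-1728 * (4 a)^3 = -1728 * (4*3)^3 mod 19 = 18
j = 18 * 6^(-1) mod 19 = 3

j = 3 (mod 19)


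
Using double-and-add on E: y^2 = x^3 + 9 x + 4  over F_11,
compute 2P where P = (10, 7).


k = 2 = 10_2 (binary, LSB first: 01)
Double-and-add from P = (10, 7):
  bit 0 = 0: acc unchanged = O
  bit 1 = 1: acc = O + (7, 5) = (7, 5)

2P = (7, 5)


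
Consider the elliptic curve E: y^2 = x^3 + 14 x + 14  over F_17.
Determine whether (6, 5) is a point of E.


Check whether y^2 = x^3 + 14 x + 14 (mod 17) for (x, y) = (6, 5).
LHS: y^2 = 5^2 mod 17 = 8
RHS: x^3 + 14 x + 14 = 6^3 + 14*6 + 14 mod 17 = 8
LHS = RHS

Yes, on the curve


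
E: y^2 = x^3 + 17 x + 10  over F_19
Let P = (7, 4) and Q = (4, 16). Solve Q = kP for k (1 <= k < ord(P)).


Enumerate multiples of P until we hit Q = (4, 16):
  1P = (7, 4)
  2P = (12, 17)
  3P = (6, 10)
  4P = (4, 16)
Match found at i = 4.

k = 4


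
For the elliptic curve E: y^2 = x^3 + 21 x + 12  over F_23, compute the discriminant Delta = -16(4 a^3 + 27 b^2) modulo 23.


4 a^3 + 27 b^2 = 4*21^3 + 27*12^2 = 37044 + 3888 = 40932
Delta = -16 * (40932) = -654912
Delta mod 23 = 13

Delta = 13 (mod 23)


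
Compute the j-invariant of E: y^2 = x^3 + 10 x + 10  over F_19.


Delta = -16(4 a^3 + 27 b^2) mod 19 = 17
-1728 * (4 a)^3 = -1728 * (4*10)^3 mod 19 = 8
j = 8 * 17^(-1) mod 19 = 15

j = 15 (mod 19)


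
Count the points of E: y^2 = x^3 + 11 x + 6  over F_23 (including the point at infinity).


For each x in F_23, count y with y^2 = x^3 + 11 x + 6 mod 23:
  x = 0: RHS = 6, y in [11, 12]  -> 2 point(s)
  x = 1: RHS = 18, y in [8, 15]  -> 2 point(s)
  x = 2: RHS = 13, y in [6, 17]  -> 2 point(s)
  x = 5: RHS = 2, y in [5, 18]  -> 2 point(s)
  x = 6: RHS = 12, y in [9, 14]  -> 2 point(s)
  x = 7: RHS = 12, y in [9, 14]  -> 2 point(s)
  x = 8: RHS = 8, y in [10, 13]  -> 2 point(s)
  x = 9: RHS = 6, y in [11, 12]  -> 2 point(s)
  x = 10: RHS = 12, y in [9, 14]  -> 2 point(s)
  x = 11: RHS = 9, y in [3, 20]  -> 2 point(s)
  x = 12: RHS = 3, y in [7, 16]  -> 2 point(s)
  x = 13: RHS = 0, y in [0]  -> 1 point(s)
  x = 14: RHS = 6, y in [11, 12]  -> 2 point(s)
  x = 15: RHS = 4, y in [2, 21]  -> 2 point(s)
  x = 16: RHS = 0, y in [0]  -> 1 point(s)
  x = 17: RHS = 0, y in [0]  -> 1 point(s)
  x = 19: RHS = 13, y in [6, 17]  -> 2 point(s)
Affine points: 31. Add the point at infinity: total = 32.

#E(F_23) = 32


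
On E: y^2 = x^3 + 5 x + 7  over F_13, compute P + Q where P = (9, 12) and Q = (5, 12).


P != Q, so use the chord formula.
s = (y2 - y1) / (x2 - x1) = (0) / (9) mod 13 = 0
x3 = s^2 - x1 - x2 mod 13 = 0^2 - 9 - 5 = 12
y3 = s (x1 - x3) - y1 mod 13 = 0 * (9 - 12) - 12 = 1

P + Q = (12, 1)


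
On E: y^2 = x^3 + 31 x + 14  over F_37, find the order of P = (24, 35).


Compute successive multiples of P until we hit O:
  1P = (24, 35)
  2P = (14, 26)
  3P = (32, 17)
  4P = (30, 34)
  5P = (19, 32)
  6P = (21, 26)
  7P = (1, 34)
  8P = (2, 11)
  ... (continuing to 31P)
  31P = O

ord(P) = 31


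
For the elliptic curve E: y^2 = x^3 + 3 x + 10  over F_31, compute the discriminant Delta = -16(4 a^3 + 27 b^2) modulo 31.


4 a^3 + 27 b^2 = 4*3^3 + 27*10^2 = 108 + 2700 = 2808
Delta = -16 * (2808) = -44928
Delta mod 31 = 22

Delta = 22 (mod 31)


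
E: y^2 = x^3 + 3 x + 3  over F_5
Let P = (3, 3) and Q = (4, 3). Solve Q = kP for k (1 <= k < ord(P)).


Enumerate multiples of P until we hit Q = (4, 3):
  1P = (3, 3)
  2P = (4, 2)
  3P = (4, 3)
Match found at i = 3.

k = 3


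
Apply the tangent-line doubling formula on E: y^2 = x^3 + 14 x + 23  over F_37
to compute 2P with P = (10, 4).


Doubling: s = (3 x1^2 + a) / (2 y1)
s = (3*10^2 + 14) / (2*4) mod 37 = 30
x3 = s^2 - 2 x1 mod 37 = 30^2 - 2*10 = 29
y3 = s (x1 - x3) - y1 mod 37 = 30 * (10 - 29) - 4 = 18

2P = (29, 18)


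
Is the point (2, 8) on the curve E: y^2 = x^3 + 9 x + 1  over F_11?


Check whether y^2 = x^3 + 9 x + 1 (mod 11) for (x, y) = (2, 8).
LHS: y^2 = 8^2 mod 11 = 9
RHS: x^3 + 9 x + 1 = 2^3 + 9*2 + 1 mod 11 = 5
LHS != RHS

No, not on the curve


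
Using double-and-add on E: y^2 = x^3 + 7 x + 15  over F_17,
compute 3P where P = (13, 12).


k = 3 = 11_2 (binary, LSB first: 11)
Double-and-add from P = (13, 12):
  bit 0 = 1: acc = O + (13, 12) = (13, 12)
  bit 1 = 1: acc = (13, 12) + (0, 10) = (0, 7)

3P = (0, 7)


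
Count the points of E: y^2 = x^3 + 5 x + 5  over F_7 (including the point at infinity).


For each x in F_7, count y with y^2 = x^3 + 5 x + 5 mod 7:
  x = 1: RHS = 4, y in [2, 5]  -> 2 point(s)
  x = 2: RHS = 2, y in [3, 4]  -> 2 point(s)
  x = 5: RHS = 1, y in [1, 6]  -> 2 point(s)
Affine points: 6. Add the point at infinity: total = 7.

#E(F_7) = 7


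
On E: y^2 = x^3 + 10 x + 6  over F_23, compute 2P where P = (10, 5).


Doubling: s = (3 x1^2 + a) / (2 y1)
s = (3*10^2 + 10) / (2*5) mod 23 = 8
x3 = s^2 - 2 x1 mod 23 = 8^2 - 2*10 = 21
y3 = s (x1 - x3) - y1 mod 23 = 8 * (10 - 21) - 5 = 22

2P = (21, 22)


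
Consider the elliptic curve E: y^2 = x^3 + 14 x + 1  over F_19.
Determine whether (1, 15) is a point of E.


Check whether y^2 = x^3 + 14 x + 1 (mod 19) for (x, y) = (1, 15).
LHS: y^2 = 15^2 mod 19 = 16
RHS: x^3 + 14 x + 1 = 1^3 + 14*1 + 1 mod 19 = 16
LHS = RHS

Yes, on the curve


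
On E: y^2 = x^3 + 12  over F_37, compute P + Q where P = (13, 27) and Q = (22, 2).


P != Q, so use the chord formula.
s = (y2 - y1) / (x2 - x1) = (12) / (9) mod 37 = 26
x3 = s^2 - x1 - x2 mod 37 = 26^2 - 13 - 22 = 12
y3 = s (x1 - x3) - y1 mod 37 = 26 * (13 - 12) - 27 = 36

P + Q = (12, 36)


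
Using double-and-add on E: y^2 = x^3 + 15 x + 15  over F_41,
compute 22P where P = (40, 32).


k = 22 = 10110_2 (binary, LSB first: 01101)
Double-and-add from P = (40, 32):
  bit 0 = 0: acc unchanged = O
  bit 1 = 1: acc = O + (3, 13) = (3, 13)
  bit 2 = 1: acc = (3, 13) + (33, 30) = (4, 37)
  bit 3 = 0: acc unchanged = (4, 37)
  bit 4 = 1: acc = (4, 37) + (19, 36) = (16, 13)

22P = (16, 13)


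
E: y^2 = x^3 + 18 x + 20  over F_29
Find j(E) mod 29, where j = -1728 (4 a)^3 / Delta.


Delta = -16(4 a^3 + 27 b^2) mod 29 = 22
-1728 * (4 a)^3 = -1728 * (4*18)^3 mod 29 = 13
j = 13 * 22^(-1) mod 29 = 23

j = 23 (mod 29)


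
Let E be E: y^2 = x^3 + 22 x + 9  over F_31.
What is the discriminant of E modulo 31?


4 a^3 + 27 b^2 = 4*22^3 + 27*9^2 = 42592 + 2187 = 44779
Delta = -16 * (44779) = -716464
Delta mod 31 = 8

Delta = 8 (mod 31)


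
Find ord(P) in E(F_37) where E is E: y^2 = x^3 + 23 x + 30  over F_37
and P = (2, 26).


Compute successive multiples of P until we hit O:
  1P = (2, 26)
  2P = (22, 26)
  3P = (13, 11)
  4P = (26, 0)
  5P = (13, 26)
  6P = (22, 11)
  7P = (2, 11)
  8P = O

ord(P) = 8


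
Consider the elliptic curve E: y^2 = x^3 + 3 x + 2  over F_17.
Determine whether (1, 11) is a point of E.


Check whether y^2 = x^3 + 3 x + 2 (mod 17) for (x, y) = (1, 11).
LHS: y^2 = 11^2 mod 17 = 2
RHS: x^3 + 3 x + 2 = 1^3 + 3*1 + 2 mod 17 = 6
LHS != RHS

No, not on the curve


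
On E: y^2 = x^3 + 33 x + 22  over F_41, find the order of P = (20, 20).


Compute successive multiples of P until we hit O:
  1P = (20, 20)
  2P = (10, 32)
  3P = (19, 28)
  4P = (25, 20)
  5P = (37, 21)
  6P = (5, 5)
  7P = (17, 24)
  8P = (24, 40)
  ... (continuing to 37P)
  37P = O

ord(P) = 37
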